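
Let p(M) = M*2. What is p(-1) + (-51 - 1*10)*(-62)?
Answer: 3780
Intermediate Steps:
p(M) = 2*M
p(-1) + (-51 - 1*10)*(-62) = 2*(-1) + (-51 - 1*10)*(-62) = -2 + (-51 - 10)*(-62) = -2 - 61*(-62) = -2 + 3782 = 3780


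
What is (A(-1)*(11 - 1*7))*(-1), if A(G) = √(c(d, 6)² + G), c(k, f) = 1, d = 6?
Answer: 0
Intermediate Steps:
A(G) = √(1 + G) (A(G) = √(1² + G) = √(1 + G))
(A(-1)*(11 - 1*7))*(-1) = (√(1 - 1)*(11 - 1*7))*(-1) = (√0*(11 - 7))*(-1) = (0*4)*(-1) = 0*(-1) = 0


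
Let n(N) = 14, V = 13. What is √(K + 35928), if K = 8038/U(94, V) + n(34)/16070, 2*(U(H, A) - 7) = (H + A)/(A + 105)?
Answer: √7392319114932763845/14133565 ≈ 192.37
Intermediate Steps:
U(H, A) = 7 + (A + H)/(2*(105 + A)) (U(H, A) = 7 + ((H + A)/(A + 105))/2 = 7 + ((A + H)/(105 + A))/2 = 7 + (A + H)/(2*(105 + A)))
K = 15242150193/14133565 (K = 8038/(((1470 + 94 + 15*13)/(2*(105 + 13)))) + 14/16070 = 8038/(((½)*(1470 + 94 + 195)/118)) + 14*(1/16070) = 8038/(((½)*(1/118)*1759)) + 7/8035 = 8038/(1759/236) + 7/8035 = 8038*(236/1759) + 7/8035 = 1896968/1759 + 7/8035 = 15242150193/14133565 ≈ 1078.4)
√(K + 35928) = √(15242150193/14133565 + 35928) = √(523032873513/14133565) = √7392319114932763845/14133565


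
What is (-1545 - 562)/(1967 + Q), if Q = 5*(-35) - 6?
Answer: -2107/1786 ≈ -1.1797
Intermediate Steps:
Q = -181 (Q = -175 - 6 = -181)
(-1545 - 562)/(1967 + Q) = (-1545 - 562)/(1967 - 181) = -2107/1786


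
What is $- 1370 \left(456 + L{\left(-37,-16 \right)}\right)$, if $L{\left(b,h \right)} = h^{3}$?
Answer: $4986800$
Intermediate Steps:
$- 1370 \left(456 + L{\left(-37,-16 \right)}\right) = - 1370 \left(456 + \left(-16\right)^{3}\right) = - 1370 \left(456 - 4096\right) = \left(-1370\right) \left(-3640\right) = 4986800$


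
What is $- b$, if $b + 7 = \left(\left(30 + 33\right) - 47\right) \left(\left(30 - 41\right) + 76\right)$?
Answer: $-1033$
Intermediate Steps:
$b = 1033$ ($b = -7 + \left(\left(30 + 33\right) - 47\right) \left(\left(30 - 41\right) + 76\right) = -7 + \left(63 - 47\right) \left(\left(30 - 41\right) + 76\right) = -7 + 16 \left(-11 + 76\right) = -7 + 16 \cdot 65 = -7 + 1040 = 1033$)
$- b = \left(-1\right) 1033 = -1033$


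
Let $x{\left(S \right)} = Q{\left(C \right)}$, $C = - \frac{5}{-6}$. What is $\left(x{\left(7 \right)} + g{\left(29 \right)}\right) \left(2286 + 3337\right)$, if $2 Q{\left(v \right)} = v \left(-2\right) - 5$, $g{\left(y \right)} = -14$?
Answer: $- \frac{292396}{3} \approx -97465.0$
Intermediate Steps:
$C = \frac{5}{6}$ ($C = \left(-5\right) \left(- \frac{1}{6}\right) = \frac{5}{6} \approx 0.83333$)
$Q{\left(v \right)} = - \frac{5}{2} - v$ ($Q{\left(v \right)} = \frac{v \left(-2\right) - 5}{2} = \frac{- 2 v - 5}{2} = \frac{-5 - 2 v}{2} = - \frac{5}{2} - v$)
$x{\left(S \right)} = - \frac{10}{3}$ ($x{\left(S \right)} = - \frac{5}{2} - \frac{5}{6} = - \frac{10}{3}$)
$\left(x{\left(7 \right)} + g{\left(29 \right)}\right) \left(2286 + 3337\right) = \left(- \frac{10}{3} - 14\right) \left(2286 + 3337\right) = \left(- \frac{52}{3}\right) 5623 = - \frac{292396}{3}$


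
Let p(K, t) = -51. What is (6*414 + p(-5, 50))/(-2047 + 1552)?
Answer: -811/165 ≈ -4.9152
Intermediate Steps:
(6*414 + p(-5, 50))/(-2047 + 1552) = (6*414 - 51)/(-2047 + 1552) = (2484 - 51)/(-495) = 2433*(-1/495) = -811/165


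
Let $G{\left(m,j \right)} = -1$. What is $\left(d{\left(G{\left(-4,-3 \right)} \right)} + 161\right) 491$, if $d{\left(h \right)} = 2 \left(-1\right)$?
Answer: $78069$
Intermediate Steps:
$d{\left(h \right)} = -2$
$\left(d{\left(G{\left(-4,-3 \right)} \right)} + 161\right) 491 = \left(-2 + 161\right) 491 = 159 \cdot 491 = 78069$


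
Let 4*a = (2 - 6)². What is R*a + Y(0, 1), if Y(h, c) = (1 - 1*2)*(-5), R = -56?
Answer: -219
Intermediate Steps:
a = 4 (a = (2 - 6)²/4 = (¼)*(-4)² = (¼)*16 = 4)
Y(h, c) = 5 (Y(h, c) = (1 - 2)*(-5) = -1*(-5) = 5)
R*a + Y(0, 1) = -56*4 + 5 = -224 + 5 = -219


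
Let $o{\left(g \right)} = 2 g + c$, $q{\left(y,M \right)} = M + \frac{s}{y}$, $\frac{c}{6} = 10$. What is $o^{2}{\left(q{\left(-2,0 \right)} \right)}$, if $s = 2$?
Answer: $3364$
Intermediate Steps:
$c = 60$ ($c = 6 \cdot 10 = 60$)
$q{\left(y,M \right)} = M + \frac{2}{y}$ ($q{\left(y,M \right)} = M + \frac{1}{y} 2 = M + \frac{2}{y}$)
$o{\left(g \right)} = 60 + 2 g$ ($o{\left(g \right)} = 2 g + 60 = 60 + 2 g$)
$o^{2}{\left(q{\left(-2,0 \right)} \right)} = \left(60 + 2 \left(0 + \frac{2}{-2}\right)\right)^{2} = \left(60 + 2 \left(0 + 2 \left(- \frac{1}{2}\right)\right)\right)^{2} = \left(60 + 2 \left(0 - 1\right)\right)^{2} = \left(60 + 2 \left(-1\right)\right)^{2} = \left(60 - 2\right)^{2} = 58^{2} = 3364$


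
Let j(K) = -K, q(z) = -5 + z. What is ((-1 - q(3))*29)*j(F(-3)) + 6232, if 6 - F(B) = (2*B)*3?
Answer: 5536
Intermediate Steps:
F(B) = 6 - 6*B (F(B) = 6 - 2*B*3 = 6 - 6*B)
((-1 - q(3))*29)*j(F(-3)) + 6232 = ((-1 - (-5 + 3))*29)*(-(6 - 6*(-3))) + 6232 = ((-1 - 1*(-2))*29)*(-(6 + 18)) + 6232 = ((-1 + 2)*29)*(-1*24) + 6232 = (1*29)*(-24) + 6232 = 29*(-24) + 6232 = -696 + 6232 = 5536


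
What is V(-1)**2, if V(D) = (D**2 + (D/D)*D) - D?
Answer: 1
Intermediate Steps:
V(D) = D**2 (V(D) = (D**2 + 1*D) - D = (D**2 + D) - D = (D + D**2) - D = D**2)
V(-1)**2 = ((-1)**2)**2 = 1**2 = 1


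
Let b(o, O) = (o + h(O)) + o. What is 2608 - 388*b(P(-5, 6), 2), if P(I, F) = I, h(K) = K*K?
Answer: 4936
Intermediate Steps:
h(K) = K**2
b(o, O) = O**2 + 2*o (b(o, O) = (o + O**2) + o = O**2 + 2*o)
2608 - 388*b(P(-5, 6), 2) = 2608 - 388*(2**2 + 2*(-5)) = 2608 - 388*(4 - 10) = 2608 - 388*(-6) = 2608 + 2328 = 4936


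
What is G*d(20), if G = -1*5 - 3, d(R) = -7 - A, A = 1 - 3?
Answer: 40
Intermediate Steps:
A = -2
d(R) = -5 (d(R) = -7 - 1*(-2) = -7 + 2 = -5)
G = -8 (G = -5 - 3 = -8)
G*d(20) = -8*(-5) = 40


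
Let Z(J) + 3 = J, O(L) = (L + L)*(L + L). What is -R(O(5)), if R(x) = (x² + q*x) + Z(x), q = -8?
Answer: -9297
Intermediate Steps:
O(L) = 4*L² (O(L) = (2*L)*(2*L) = 4*L²)
Z(J) = -3 + J
R(x) = -3 + x² - 7*x (R(x) = (x² - 8*x) + (-3 + x) = -3 + x² - 7*x)
-R(O(5)) = -(-3 + (4*5²)² - 28*5²) = -(-3 + (4*25)² - 28*25) = -(-3 + 100² - 7*100) = -(-3 + 10000 - 700) = -1*9297 = -9297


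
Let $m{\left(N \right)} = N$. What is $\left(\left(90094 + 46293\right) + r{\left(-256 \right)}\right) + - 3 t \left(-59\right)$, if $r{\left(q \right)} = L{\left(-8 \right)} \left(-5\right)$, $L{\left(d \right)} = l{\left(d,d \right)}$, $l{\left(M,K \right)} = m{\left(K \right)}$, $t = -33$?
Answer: $130586$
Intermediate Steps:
$l{\left(M,K \right)} = K$
$L{\left(d \right)} = d$
$r{\left(q \right)} = 40$ ($r{\left(q \right)} = \left(-8\right) \left(-5\right) = 40$)
$\left(\left(90094 + 46293\right) + r{\left(-256 \right)}\right) + - 3 t \left(-59\right) = \left(\left(90094 + 46293\right) + 40\right) + \left(-3\right) \left(-33\right) \left(-59\right) = \left(136387 + 40\right) + 99 \left(-59\right) = 136427 - 5841 = 130586$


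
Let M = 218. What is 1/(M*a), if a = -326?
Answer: -1/71068 ≈ -1.4071e-5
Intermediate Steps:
1/(M*a) = 1/(218*(-326)) = 1/(-71068) = -1/71068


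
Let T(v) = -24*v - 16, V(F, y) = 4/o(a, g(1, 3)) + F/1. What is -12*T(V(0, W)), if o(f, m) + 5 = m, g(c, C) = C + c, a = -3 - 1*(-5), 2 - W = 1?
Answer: -960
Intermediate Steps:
W = 1 (W = 2 - 1*1 = 2 - 1 = 1)
a = 2 (a = -3 + 5 = 2)
o(f, m) = -5 + m
V(F, y) = -4 + F (V(F, y) = 4/(-5 + (3 + 1)) + F/1 = 4/(-5 + 4) + F*1 = 4/(-1) + F = 4*(-1) + F = -4 + F)
T(v) = -16 - 24*v
-12*T(V(0, W)) = -12*(-16 - 24*(-4 + 0)) = -12*(-16 - 24*(-4)) = -12*(-16 + 96) = -12*80 = -960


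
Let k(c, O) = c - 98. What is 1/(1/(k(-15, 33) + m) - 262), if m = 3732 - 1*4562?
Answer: -943/247067 ≈ -0.0038168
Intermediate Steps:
m = -830 (m = 3732 - 4562 = -830)
k(c, O) = -98 + c
1/(1/(k(-15, 33) + m) - 262) = 1/(1/((-98 - 15) - 830) - 262) = 1/(1/(-113 - 830) - 262) = 1/(1/(-943) - 262) = 1/(-1/943 - 262) = 1/(-247067/943) = -943/247067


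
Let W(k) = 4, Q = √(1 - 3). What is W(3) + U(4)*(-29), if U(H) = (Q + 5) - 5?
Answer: 4 - 29*I*√2 ≈ 4.0 - 41.012*I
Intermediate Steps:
Q = I*√2 (Q = √(-2) = I*√2 ≈ 1.4142*I)
U(H) = I*√2 (U(H) = (I*√2 + 5) - 5 = (5 + I*√2) - 5 = I*√2)
W(3) + U(4)*(-29) = 4 + (I*√2)*(-29) = 4 - 29*I*√2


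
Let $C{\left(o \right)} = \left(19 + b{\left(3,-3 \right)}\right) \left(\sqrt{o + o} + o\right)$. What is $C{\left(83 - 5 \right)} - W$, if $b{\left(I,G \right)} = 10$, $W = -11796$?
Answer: $14058 + 58 \sqrt{39} \approx 14420.0$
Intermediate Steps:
$C{\left(o \right)} = 29 o + 29 \sqrt{2} \sqrt{o}$ ($C{\left(o \right)} = \left(19 + 10\right) \left(\sqrt{o + o} + o\right) = 29 \left(\sqrt{2 o} + o\right) = 29 \left(\sqrt{2} \sqrt{o} + o\right) = 29 \left(o + \sqrt{2} \sqrt{o}\right) = 29 o + 29 \sqrt{2} \sqrt{o}$)
$C{\left(83 - 5 \right)} - W = \left(29 \left(83 - 5\right) + 29 \sqrt{2} \sqrt{83 - 5}\right) - -11796 = \left(29 \cdot 78 + 29 \sqrt{2} \sqrt{78}\right) + 11796 = \left(2262 + 58 \sqrt{39}\right) + 11796 = 14058 + 58 \sqrt{39}$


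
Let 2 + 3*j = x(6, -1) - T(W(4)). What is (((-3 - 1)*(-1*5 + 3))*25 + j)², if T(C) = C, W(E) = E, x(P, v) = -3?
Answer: 38809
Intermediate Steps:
j = -3 (j = -⅔ + (-3 - 1*4)/3 = -⅔ + (-3 - 4)/3 = -⅔ + (⅓)*(-7) = -⅔ - 7/3 = -3)
(((-3 - 1)*(-1*5 + 3))*25 + j)² = (((-3 - 1)*(-1*5 + 3))*25 - 3)² = (-4*(-5 + 3)*25 - 3)² = (-4*(-2)*25 - 3)² = (8*25 - 3)² = (200 - 3)² = 197² = 38809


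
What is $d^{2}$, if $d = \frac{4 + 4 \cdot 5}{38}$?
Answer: $\frac{144}{361} \approx 0.39889$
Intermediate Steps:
$d = \frac{12}{19}$ ($d = \left(4 + 20\right) \frac{1}{38} = 24 \cdot \frac{1}{38} = \frac{12}{19} \approx 0.63158$)
$d^{2} = \left(\frac{12}{19}\right)^{2} = \frac{144}{361}$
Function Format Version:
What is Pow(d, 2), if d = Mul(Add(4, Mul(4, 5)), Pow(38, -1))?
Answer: Rational(144, 361) ≈ 0.39889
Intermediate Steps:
d = Rational(12, 19) (d = Mul(Add(4, 20), Rational(1, 38)) = Mul(24, Rational(1, 38)) = Rational(12, 19) ≈ 0.63158)
Pow(d, 2) = Pow(Rational(12, 19), 2) = Rational(144, 361)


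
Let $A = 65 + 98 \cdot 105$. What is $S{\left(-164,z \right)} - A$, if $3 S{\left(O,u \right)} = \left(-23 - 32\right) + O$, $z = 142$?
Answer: $-10428$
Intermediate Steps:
$S{\left(O,u \right)} = - \frac{55}{3} + \frac{O}{3}$ ($S{\left(O,u \right)} = \frac{\left(-23 - 32\right) + O}{3} = \frac{-55 + O}{3} = - \frac{55}{3} + \frac{O}{3}$)
$A = 10355$ ($A = 65 + 10290 = 10355$)
$S{\left(-164,z \right)} - A = \left(- \frac{55}{3} + \frac{1}{3} \left(-164\right)\right) - 10355 = \left(- \frac{55}{3} - \frac{164}{3}\right) - 10355 = -73 - 10355 = -10428$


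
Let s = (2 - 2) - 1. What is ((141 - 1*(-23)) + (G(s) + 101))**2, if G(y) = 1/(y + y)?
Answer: 279841/4 ≈ 69960.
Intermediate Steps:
s = -1 (s = 0 - 1 = -1)
G(y) = 1/(2*y)
((141 - 1*(-23)) + (G(s) + 101))**2 = ((141 - 1*(-23)) + ((1/2)/(-1) + 101))**2 = ((141 + 23) + ((1/2)*(-1) + 101))**2 = (164 + (-1/2 + 101))**2 = (164 + 201/2)**2 = (529/2)**2 = 279841/4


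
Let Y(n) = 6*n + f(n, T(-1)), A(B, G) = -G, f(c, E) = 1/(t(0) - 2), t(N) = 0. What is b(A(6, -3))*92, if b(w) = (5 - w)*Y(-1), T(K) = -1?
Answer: -1196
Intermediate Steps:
f(c, E) = -½ (f(c, E) = 1/(0 - 2) = 1/(-2) = -½)
Y(n) = -½ + 6*n (Y(n) = 6*n - ½ = -½ + 6*n)
b(w) = -65/2 + 13*w/2 (b(w) = (5 - w)*(-½ + 6*(-1)) = (5 - w)*(-½ - 6) = (5 - w)*(-13/2) = -65/2 + 13*w/2)
b(A(6, -3))*92 = (-65/2 + 13*(-1*(-3))/2)*92 = (-65/2 + (13/2)*3)*92 = (-65/2 + 39/2)*92 = -13*92 = -1196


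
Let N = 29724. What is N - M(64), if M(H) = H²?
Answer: 25628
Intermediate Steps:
N - M(64) = 29724 - 1*64² = 29724 - 1*4096 = 29724 - 4096 = 25628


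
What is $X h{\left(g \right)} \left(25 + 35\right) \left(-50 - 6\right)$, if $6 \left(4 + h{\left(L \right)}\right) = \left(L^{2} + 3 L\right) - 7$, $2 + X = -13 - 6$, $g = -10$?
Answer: $458640$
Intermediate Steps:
$X = -21$ ($X = -2 - 19 = -21$)
$h{\left(L \right)} = - \frac{31}{6} + \frac{L}{2} + \frac{L^{2}}{6}$ ($h{\left(L \right)} = -4 + \frac{\left(L^{2} + 3 L\right) - 7}{6} = -4 + \frac{-7 + L^{2} + 3 L}{6} = -4 + \left(- \frac{7}{6} + \frac{L}{2} + \frac{L^{2}}{6}\right) = - \frac{31}{6} + \frac{L}{2} + \frac{L^{2}}{6}$)
$X h{\left(g \right)} \left(25 + 35\right) \left(-50 - 6\right) = - 21 \left(- \frac{31}{6} + \frac{1}{2} \left(-10\right) + \frac{\left(-10\right)^{2}}{6}\right) \left(25 + 35\right) \left(-50 - 6\right) = - 21 \left(- \frac{31}{6} - 5 + \frac{1}{6} \cdot 100\right) 60 \left(-56\right) = - 21 \left(- \frac{31}{6} - 5 + \frac{50}{3}\right) \left(-3360\right) = \left(-21\right) \frac{13}{2} \left(-3360\right) = \left(- \frac{273}{2}\right) \left(-3360\right) = 458640$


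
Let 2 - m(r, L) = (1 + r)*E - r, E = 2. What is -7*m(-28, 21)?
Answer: -196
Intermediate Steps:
m(r, L) = -r (m(r, L) = 2 - ((1 + r)*2 - r) = 2 - ((2 + 2*r) - r) = 2 - (2 + r) = 2 + (-2 - r) = -r)
-7*m(-28, 21) = -(-7)*(-28) = -7*28 = -196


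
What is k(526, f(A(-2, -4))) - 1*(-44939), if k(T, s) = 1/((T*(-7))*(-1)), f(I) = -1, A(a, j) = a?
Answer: 165465399/3682 ≈ 44939.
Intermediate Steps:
k(T, s) = 1/(7*T) (k(T, s) = 1/(-7*T*(-1)) = 1/(7*T))
k(526, f(A(-2, -4))) - 1*(-44939) = (⅐)/526 - 1*(-44939) = (⅐)*(1/526) + 44939 = 1/3682 + 44939 = 165465399/3682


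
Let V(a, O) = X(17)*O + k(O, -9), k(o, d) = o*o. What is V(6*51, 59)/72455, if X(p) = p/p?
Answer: 708/14491 ≈ 0.048858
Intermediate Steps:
k(o, d) = o²
X(p) = 1
V(a, O) = O + O² (V(a, O) = 1*O + O² = O + O²)
V(6*51, 59)/72455 = (59*(1 + 59))/72455 = (59*60)*(1/72455) = 3540*(1/72455) = 708/14491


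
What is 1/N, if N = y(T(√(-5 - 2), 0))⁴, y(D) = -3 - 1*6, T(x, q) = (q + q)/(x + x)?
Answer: 1/6561 ≈ 0.00015242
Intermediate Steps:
T(x, q) = q/x (T(x, q) = (2*q)/((2*x)) = (2*q)*(1/(2*x)) = q/x)
y(D) = -9 (y(D) = -3 - 6 = -9)
N = 6561 (N = (-9)⁴ = 6561)
1/N = 1/6561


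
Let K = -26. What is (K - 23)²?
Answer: 2401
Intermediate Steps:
(K - 23)² = (-26 - 23)² = (-49)² = 2401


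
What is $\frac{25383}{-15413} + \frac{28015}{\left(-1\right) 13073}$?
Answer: $- \frac{763627154}{201494149} \approx -3.7898$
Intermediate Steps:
$\frac{25383}{-15413} + \frac{28015}{\left(-1\right) 13073} = 25383 \left(- \frac{1}{15413}\right) + \frac{28015}{-13073} = - \frac{25383}{15413} + 28015 \left(- \frac{1}{13073}\right) = - \frac{25383}{15413} - \frac{28015}{13073} = - \frac{763627154}{201494149}$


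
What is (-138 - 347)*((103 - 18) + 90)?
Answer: -84875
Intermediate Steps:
(-138 - 347)*((103 - 18) + 90) = -485*(85 + 90) = -485*175 = -84875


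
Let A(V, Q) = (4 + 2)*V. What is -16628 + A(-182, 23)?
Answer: -17720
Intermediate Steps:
A(V, Q) = 6*V
-16628 + A(-182, 23) = -16628 + 6*(-182) = -16628 - 1092 = -17720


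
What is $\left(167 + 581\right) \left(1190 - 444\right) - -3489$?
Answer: $561497$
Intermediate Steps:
$\left(167 + 581\right) \left(1190 - 444\right) - -3489 = 748 \cdot 746 + 3489 = 558008 + 3489 = 561497$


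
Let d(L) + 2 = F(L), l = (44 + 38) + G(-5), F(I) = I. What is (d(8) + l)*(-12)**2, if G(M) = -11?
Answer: 11088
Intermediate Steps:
l = 71 (l = (44 + 38) - 11 = 82 - 11 = 71)
d(L) = -2 + L
(d(8) + l)*(-12)**2 = ((-2 + 8) + 71)*(-12)**2 = (6 + 71)*144 = 77*144 = 11088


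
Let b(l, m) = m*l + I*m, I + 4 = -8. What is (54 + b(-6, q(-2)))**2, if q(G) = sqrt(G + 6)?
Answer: 324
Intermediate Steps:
I = -12 (I = -4 - 8 = -12)
q(G) = sqrt(6 + G)
b(l, m) = -12*m + l*m (b(l, m) = m*l - 12*m = l*m - 12*m = -12*m + l*m)
(54 + b(-6, q(-2)))**2 = (54 + sqrt(6 - 2)*(-12 - 6))**2 = (54 + sqrt(4)*(-18))**2 = (54 + 2*(-18))**2 = (54 - 36)**2 = 18**2 = 324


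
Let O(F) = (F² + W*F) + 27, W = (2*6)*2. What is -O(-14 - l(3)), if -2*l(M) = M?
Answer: 467/4 ≈ 116.75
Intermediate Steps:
l(M) = -M/2
W = 24 (W = 12*2 = 24)
O(F) = 27 + F² + 24*F (O(F) = (F² + 24*F) + 27 = 27 + F² + 24*F)
-O(-14 - l(3)) = -(27 + (-14 - (-1)*3/2)² + 24*(-14 - (-1)*3/2)) = -(27 + (-14 - 1*(-3/2))² + 24*(-14 - 1*(-3/2))) = -(27 + (-14 + 3/2)² + 24*(-14 + 3/2)) = -(27 + (-25/2)² + 24*(-25/2)) = -(27 + 625/4 - 300) = -1*(-467/4) = 467/4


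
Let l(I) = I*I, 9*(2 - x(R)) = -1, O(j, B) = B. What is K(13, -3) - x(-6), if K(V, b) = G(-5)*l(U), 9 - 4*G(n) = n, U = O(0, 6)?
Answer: 1115/9 ≈ 123.89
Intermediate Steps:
U = 6
x(R) = 19/9 (x(R) = 2 - 1/9*(-1) = 2 + 1/9 = 19/9)
G(n) = 9/4 - n/4
l(I) = I**2
K(V, b) = 126 (K(V, b) = (9/4 - 1/4*(-5))*6**2 = (9/4 + 5/4)*36 = (7/2)*36 = 126)
K(13, -3) - x(-6) = 126 - 1*19/9 = 126 - 19/9 = 1115/9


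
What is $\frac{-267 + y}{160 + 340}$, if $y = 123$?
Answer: $- \frac{36}{125} \approx -0.288$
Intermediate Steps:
$\frac{-267 + y}{160 + 340} = \frac{-267 + 123}{160 + 340} = - \frac{144}{500} = \left(-144\right) \frac{1}{500} = - \frac{36}{125}$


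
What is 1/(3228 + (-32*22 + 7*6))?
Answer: 1/2566 ≈ 0.00038971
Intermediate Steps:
1/(3228 + (-32*22 + 7*6)) = 1/(3228 + (-704 + 42)) = 1/(3228 - 662) = 1/2566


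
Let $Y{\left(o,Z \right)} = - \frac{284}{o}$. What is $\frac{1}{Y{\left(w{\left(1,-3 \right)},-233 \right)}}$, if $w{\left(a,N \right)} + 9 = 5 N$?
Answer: $\frac{6}{71} \approx 0.084507$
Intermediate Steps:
$w{\left(a,N \right)} = -9 + 5 N$
$\frac{1}{Y{\left(w{\left(1,-3 \right)},-233 \right)}} = \frac{1}{\left(-284\right) \frac{1}{-9 + 5 \left(-3\right)}} = \frac{1}{\left(-284\right) \frac{1}{-9 - 15}} = \frac{1}{\left(-284\right) \frac{1}{-24}} = \frac{1}{\left(-284\right) \left(- \frac{1}{24}\right)} = \frac{1}{\frac{71}{6}} = \frac{6}{71}$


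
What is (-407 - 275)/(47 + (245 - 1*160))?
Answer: -31/6 ≈ -5.1667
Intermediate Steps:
(-407 - 275)/(47 + (245 - 1*160)) = -682/(47 + (245 - 160)) = -682/(47 + 85) = -682/132 = -682*1/132 = -31/6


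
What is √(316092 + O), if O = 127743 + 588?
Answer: √444423 ≈ 666.65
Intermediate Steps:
O = 128331
√(316092 + O) = √(316092 + 128331) = √444423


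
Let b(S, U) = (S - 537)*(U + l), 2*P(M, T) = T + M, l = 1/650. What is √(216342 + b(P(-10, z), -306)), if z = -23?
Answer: 3*√724281701/130 ≈ 621.06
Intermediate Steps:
l = 1/650 ≈ 0.0015385
P(M, T) = M/2 + T/2 (P(M, T) = (T + M)/2 = (M + T)/2 = M/2 + T/2)
b(S, U) = (-537 + S)*(1/650 + U) (b(S, U) = (S - 537)*(U + 1/650) = (-537 + S)*(1/650 + U))
√(216342 + b(P(-10, z), -306)) = √(216342 + (-537/650 - 537*(-306) + ((½)*(-10) + (½)*(-23))/650 + ((½)*(-10) + (½)*(-23))*(-306))) = √(216342 + (-537/650 + 164322 + (-5 - 23/2)/650 + (-5 - 23/2)*(-306))) = √(216342 + (-537/650 + 164322 + (1/650)*(-33/2) - 33/2*(-306))) = √(216342 + (-537/650 + 164322 - 33/1300 + 5049)) = √(216342 + 220181193/1300) = √(501425793/1300) = 3*√724281701/130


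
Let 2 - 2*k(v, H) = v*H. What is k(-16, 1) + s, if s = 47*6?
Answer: 291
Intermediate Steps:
k(v, H) = 1 - H*v/2 (k(v, H) = 1 - v*H/2 = 1 - H*v/2)
s = 282
k(-16, 1) + s = (1 - ½*1*(-16)) + 282 = (1 + 8) + 282 = 9 + 282 = 291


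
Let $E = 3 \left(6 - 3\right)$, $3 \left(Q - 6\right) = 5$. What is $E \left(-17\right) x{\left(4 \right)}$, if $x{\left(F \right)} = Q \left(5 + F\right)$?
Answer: $-10557$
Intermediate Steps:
$Q = \frac{23}{3}$ ($Q = 6 + \frac{1}{3} \cdot 5 = 6 + \frac{5}{3} = \frac{23}{3} \approx 7.6667$)
$x{\left(F \right)} = \frac{115}{3} + \frac{23 F}{3}$ ($x{\left(F \right)} = \frac{23 \left(5 + F\right)}{3} = \frac{115}{3} + \frac{23 F}{3}$)
$E = 9$ ($E = 3 \cdot 3 = 9$)
$E \left(-17\right) x{\left(4 \right)} = 9 \left(-17\right) \left(\frac{115}{3} + \frac{23}{3} \cdot 4\right) = - 153 \left(\frac{115}{3} + \frac{92}{3}\right) = \left(-153\right) 69 = -10557$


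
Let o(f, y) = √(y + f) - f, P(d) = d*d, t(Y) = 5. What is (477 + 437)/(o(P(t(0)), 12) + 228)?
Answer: 92771/20586 - 457*√37/20586 ≈ 4.3715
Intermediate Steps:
P(d) = d²
o(f, y) = √(f + y) - f
(477 + 437)/(o(P(t(0)), 12) + 228) = (477 + 437)/((√(5² + 12) - 1*5²) + 228) = 914/((√(25 + 12) - 1*25) + 228) = 914/((√37 - 25) + 228) = 914/((-25 + √37) + 228) = 914/(203 + √37)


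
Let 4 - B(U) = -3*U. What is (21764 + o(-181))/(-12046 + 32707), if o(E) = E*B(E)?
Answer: 119323/20661 ≈ 5.7753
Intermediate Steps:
B(U) = 4 + 3*U (B(U) = 4 - (-3)*U = 4 + 3*U)
o(E) = E*(4 + 3*E)
(21764 + o(-181))/(-12046 + 32707) = (21764 - 181*(4 + 3*(-181)))/(-12046 + 32707) = (21764 - 181*(4 - 543))/20661 = (21764 - 181*(-539))*(1/20661) = (21764 + 97559)*(1/20661) = 119323*(1/20661) = 119323/20661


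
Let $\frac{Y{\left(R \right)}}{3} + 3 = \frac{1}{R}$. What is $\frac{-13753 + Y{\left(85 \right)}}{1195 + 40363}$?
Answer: $- \frac{1169767}{3532430} \approx -0.33115$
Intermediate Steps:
$Y{\left(R \right)} = -9 + \frac{3}{R}$
$\frac{-13753 + Y{\left(85 \right)}}{1195 + 40363} = \frac{-13753 - \left(9 - \frac{3}{85}\right)}{1195 + 40363} = \frac{-13753 + \left(-9 + 3 \cdot \frac{1}{85}\right)}{41558} = \left(-13753 + \left(-9 + \frac{3}{85}\right)\right) \frac{1}{41558} = \left(-13753 - \frac{762}{85}\right) \frac{1}{41558} = \left(- \frac{1169767}{85}\right) \frac{1}{41558} = - \frac{1169767}{3532430}$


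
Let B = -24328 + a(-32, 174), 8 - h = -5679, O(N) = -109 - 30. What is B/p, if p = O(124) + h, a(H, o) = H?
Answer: -6090/1387 ≈ -4.3908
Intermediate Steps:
O(N) = -139
h = 5687 (h = 8 - 1*(-5679) = 8 + 5679 = 5687)
p = 5548 (p = -139 + 5687 = 5548)
B = -24360 (B = -24328 - 32 = -24360)
B/p = -24360/5548 = -24360*1/5548 = -6090/1387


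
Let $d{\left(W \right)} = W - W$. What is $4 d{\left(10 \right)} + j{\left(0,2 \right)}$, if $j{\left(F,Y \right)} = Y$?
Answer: $2$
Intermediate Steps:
$d{\left(W \right)} = 0$
$4 d{\left(10 \right)} + j{\left(0,2 \right)} = 4 \cdot 0 + 2 = 0 + 2 = 2$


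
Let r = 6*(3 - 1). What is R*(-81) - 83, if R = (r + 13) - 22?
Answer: -326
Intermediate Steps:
r = 12 (r = 6*2 = 12)
R = 3 (R = (12 + 13) - 22 = 25 - 22 = 3)
R*(-81) - 83 = 3*(-81) - 83 = -243 - 83 = -326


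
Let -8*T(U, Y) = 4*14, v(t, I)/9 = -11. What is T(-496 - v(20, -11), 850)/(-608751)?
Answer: 7/608751 ≈ 1.1499e-5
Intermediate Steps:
v(t, I) = -99 (v(t, I) = 9*(-11) = -99)
T(U, Y) = -7 (T(U, Y) = -14/2 = -1/8*56 = -7)
T(-496 - v(20, -11), 850)/(-608751) = -7/(-608751) = -7*(-1/608751) = 7/608751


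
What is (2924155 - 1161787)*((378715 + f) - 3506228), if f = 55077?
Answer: -5414762888448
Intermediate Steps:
(2924155 - 1161787)*((378715 + f) - 3506228) = (2924155 - 1161787)*((378715 + 55077) - 3506228) = 1762368*(433792 - 3506228) = 1762368*(-3072436) = -5414762888448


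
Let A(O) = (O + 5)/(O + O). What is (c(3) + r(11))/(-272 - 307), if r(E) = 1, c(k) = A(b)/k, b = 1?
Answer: -2/579 ≈ -0.0034542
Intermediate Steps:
A(O) = (5 + O)/(2*O) (A(O) = (5 + O)/((2*O)) = (5 + O)*(1/(2*O)) = (5 + O)/(2*O))
c(k) = 3/k (c(k) = ((1/2)*(5 + 1)/1)/k = ((1/2)*1*6)/k = 3/k)
(c(3) + r(11))/(-272 - 307) = (3/3 + 1)/(-272 - 307) = (3*(1/3) + 1)/(-579) = (1 + 1)*(-1/579) = 2*(-1/579) = -2/579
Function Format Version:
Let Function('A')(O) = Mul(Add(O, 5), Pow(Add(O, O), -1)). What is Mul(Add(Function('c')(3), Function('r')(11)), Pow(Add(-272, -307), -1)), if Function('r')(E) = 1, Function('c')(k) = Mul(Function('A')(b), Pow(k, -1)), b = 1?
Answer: Rational(-2, 579) ≈ -0.0034542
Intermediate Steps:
Function('A')(O) = Mul(Rational(1, 2), Pow(O, -1), Add(5, O)) (Function('A')(O) = Mul(Add(5, O), Pow(Mul(2, O), -1)) = Mul(Add(5, O), Mul(Rational(1, 2), Pow(O, -1))) = Mul(Rational(1, 2), Pow(O, -1), Add(5, O)))
Function('c')(k) = Mul(3, Pow(k, -1)) (Function('c')(k) = Mul(Mul(Rational(1, 2), Pow(1, -1), Add(5, 1)), Pow(k, -1)) = Mul(Mul(Rational(1, 2), 1, 6), Pow(k, -1)) = Mul(3, Pow(k, -1)))
Mul(Add(Function('c')(3), Function('r')(11)), Pow(Add(-272, -307), -1)) = Mul(Add(Mul(3, Pow(3, -1)), 1), Pow(Add(-272, -307), -1)) = Mul(Add(Mul(3, Rational(1, 3)), 1), Pow(-579, -1)) = Mul(Add(1, 1), Rational(-1, 579)) = Mul(2, Rational(-1, 579)) = Rational(-2, 579)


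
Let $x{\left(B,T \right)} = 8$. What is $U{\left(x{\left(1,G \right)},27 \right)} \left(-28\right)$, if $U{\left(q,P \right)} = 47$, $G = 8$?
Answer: $-1316$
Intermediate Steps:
$U{\left(x{\left(1,G \right)},27 \right)} \left(-28\right) = 47 \left(-28\right) = -1316$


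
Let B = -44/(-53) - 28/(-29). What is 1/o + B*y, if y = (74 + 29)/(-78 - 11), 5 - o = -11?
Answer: -4411687/2188688 ≈ -2.0157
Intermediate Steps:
o = 16 (o = 5 - 1*(-11) = 5 + 11 = 16)
B = 2760/1537 (B = -44*(-1/53) - 28*(-1/29) = 44/53 + 28/29 = 2760/1537 ≈ 1.7957)
y = -103/89 (y = 103/(-89) = 103*(-1/89) = -103/89 ≈ -1.1573)
1/o + B*y = 1/16 + (2760/1537)*(-103/89) = 1/16 - 284280/136793 = -4411687/2188688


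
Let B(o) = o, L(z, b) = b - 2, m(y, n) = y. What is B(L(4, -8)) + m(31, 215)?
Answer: 21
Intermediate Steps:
L(z, b) = -2 + b
B(L(4, -8)) + m(31, 215) = (-2 - 8) + 31 = -10 + 31 = 21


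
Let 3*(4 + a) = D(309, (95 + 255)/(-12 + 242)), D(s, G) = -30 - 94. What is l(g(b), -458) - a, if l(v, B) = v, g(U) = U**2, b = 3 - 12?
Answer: 379/3 ≈ 126.33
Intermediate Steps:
b = -9
D(s, G) = -124
a = -136/3 (a = -4 + (1/3)*(-124) = -4 - 124/3 = -136/3 ≈ -45.333)
l(g(b), -458) - a = (-9)**2 - 1*(-136/3) = 81 + 136/3 = 379/3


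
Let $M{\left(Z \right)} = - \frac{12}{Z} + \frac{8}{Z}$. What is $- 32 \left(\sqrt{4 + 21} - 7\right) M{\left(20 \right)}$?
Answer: $- \frac{64}{5} \approx -12.8$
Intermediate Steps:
$M{\left(Z \right)} = - \frac{4}{Z}$
$- 32 \left(\sqrt{4 + 21} - 7\right) M{\left(20 \right)} = - 32 \left(\sqrt{4 + 21} - 7\right) \left(- \frac{4}{20}\right) = - 32 \left(\sqrt{25} - 7\right) \left(\left(-4\right) \frac{1}{20}\right) = - 32 \left(5 - 7\right) \left(- \frac{1}{5}\right) = \left(-32\right) \left(-2\right) \left(- \frac{1}{5}\right) = 64 \left(- \frac{1}{5}\right) = - \frac{64}{5}$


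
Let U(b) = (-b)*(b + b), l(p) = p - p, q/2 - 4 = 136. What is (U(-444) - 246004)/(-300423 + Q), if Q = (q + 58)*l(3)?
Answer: 640276/300423 ≈ 2.1312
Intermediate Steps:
q = 280 (q = 8 + 2*136 = 8 + 272 = 280)
l(p) = 0
U(b) = -2*b**2 (U(b) = (-b)*(2*b) = -2*b**2)
Q = 0 (Q = (280 + 58)*0 = 338*0 = 0)
(U(-444) - 246004)/(-300423 + Q) = (-2*(-444)**2 - 246004)/(-300423 + 0) = (-2*197136 - 246004)/(-300423) = (-394272 - 246004)*(-1/300423) = -640276*(-1/300423) = 640276/300423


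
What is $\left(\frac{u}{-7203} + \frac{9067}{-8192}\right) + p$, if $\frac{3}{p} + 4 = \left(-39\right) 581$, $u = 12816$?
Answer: $- \frac{1286548927309}{445758365696} \approx -2.8862$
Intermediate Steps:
$p = - \frac{3}{22663}$ ($p = \frac{3}{-4 - 22659} = \frac{3}{-22663} = 3 \left(- \frac{1}{22663}\right) = - \frac{3}{22663} \approx -0.00013237$)
$\left(\frac{u}{-7203} + \frac{9067}{-8192}\right) + p = \left(\frac{12816}{-7203} + \frac{9067}{-8192}\right) - \frac{3}{22663} = \left(12816 \left(- \frac{1}{7203}\right) + 9067 \left(- \frac{1}{8192}\right)\right) - \frac{3}{22663} = \left(- \frac{4272}{2401} - \frac{9067}{8192}\right) - \frac{3}{22663} = - \frac{56766091}{19668992} - \frac{3}{22663} = - \frac{1286548927309}{445758365696}$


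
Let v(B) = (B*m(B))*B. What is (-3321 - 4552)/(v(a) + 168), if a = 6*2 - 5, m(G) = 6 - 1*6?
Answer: -7873/168 ≈ -46.863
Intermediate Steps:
m(G) = 0 (m(G) = 6 - 6 = 0)
a = 7 (a = 12 - 5 = 7)
v(B) = 0 (v(B) = (B*0)*B = 0*B = 0)
(-3321 - 4552)/(v(a) + 168) = (-3321 - 4552)/(0 + 168) = -7873/168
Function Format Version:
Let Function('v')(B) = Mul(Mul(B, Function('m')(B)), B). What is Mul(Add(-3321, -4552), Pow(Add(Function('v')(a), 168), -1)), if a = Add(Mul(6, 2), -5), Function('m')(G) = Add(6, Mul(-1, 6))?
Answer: Rational(-7873, 168) ≈ -46.863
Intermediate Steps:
Function('m')(G) = 0 (Function('m')(G) = Add(6, -6) = 0)
a = 7 (a = Add(12, -5) = 7)
Function('v')(B) = 0 (Function('v')(B) = Mul(Mul(B, 0), B) = Mul(0, B) = 0)
Mul(Add(-3321, -4552), Pow(Add(Function('v')(a), 168), -1)) = Mul(Add(-3321, -4552), Pow(Add(0, 168), -1)) = Mul(-7873, Pow(168, -1)) = Mul(-7873, Rational(1, 168)) = Rational(-7873, 168)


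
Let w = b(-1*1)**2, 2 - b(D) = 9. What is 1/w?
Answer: 1/49 ≈ 0.020408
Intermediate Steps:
b(D) = -7 (b(D) = 2 - 1*9 = 2 - 9 = -7)
w = 49 (w = (-7)**2 = 49)
1/w = 1/49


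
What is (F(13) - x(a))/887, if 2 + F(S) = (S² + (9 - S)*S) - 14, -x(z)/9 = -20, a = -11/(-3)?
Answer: -79/887 ≈ -0.089064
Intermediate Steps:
a = 11/3 (a = -11*(-⅓) = 11/3 ≈ 3.6667)
x(z) = 180 (x(z) = -9*(-20) = 180)
F(S) = -16 + S² + S*(9 - S) (F(S) = -2 + ((S² + (9 - S)*S) - 14) = -2 + ((S² + S*(9 - S)) - 14) = -2 + (-14 + S² + S*(9 - S)) = -16 + S² + S*(9 - S))
(F(13) - x(a))/887 = ((-16 + 9*13) - 1*180)/887 = ((-16 + 117) - 180)*(1/887) = (101 - 180)*(1/887) = -79*1/887 = -79/887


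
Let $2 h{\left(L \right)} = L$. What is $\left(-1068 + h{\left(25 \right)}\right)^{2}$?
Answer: $\frac{4456321}{4} \approx 1.1141 \cdot 10^{6}$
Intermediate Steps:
$h{\left(L \right)} = \frac{L}{2}$
$\left(-1068 + h{\left(25 \right)}\right)^{2} = \left(-1068 + \frac{1}{2} \cdot 25\right)^{2} = \left(-1068 + \frac{25}{2}\right)^{2} = \left(- \frac{2111}{2}\right)^{2} = \frac{4456321}{4}$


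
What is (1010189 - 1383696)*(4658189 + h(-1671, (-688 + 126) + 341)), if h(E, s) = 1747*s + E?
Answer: -1595035871517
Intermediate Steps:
h(E, s) = E + 1747*s
(1010189 - 1383696)*(4658189 + h(-1671, (-688 + 126) + 341)) = (1010189 - 1383696)*(4658189 + (-1671 + 1747*((-688 + 126) + 341))) = -373507*(4658189 + (-1671 + 1747*(-562 + 341))) = -373507*(4658189 + (-1671 + 1747*(-221))) = -373507*(4658189 + (-1671 - 386087)) = -373507*(4658189 - 387758) = -373507*4270431 = -1595035871517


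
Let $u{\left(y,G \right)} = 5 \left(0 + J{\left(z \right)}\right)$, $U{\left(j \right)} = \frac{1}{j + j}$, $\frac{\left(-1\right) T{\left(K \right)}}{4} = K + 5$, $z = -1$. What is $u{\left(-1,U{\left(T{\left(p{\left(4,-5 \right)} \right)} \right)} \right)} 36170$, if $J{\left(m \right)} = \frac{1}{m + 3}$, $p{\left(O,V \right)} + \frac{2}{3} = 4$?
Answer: $90425$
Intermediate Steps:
$p{\left(O,V \right)} = \frac{10}{3}$ ($p{\left(O,V \right)} = - \frac{2}{3} + 4 = \frac{10}{3}$)
$T{\left(K \right)} = -20 - 4 K$ ($T{\left(K \right)} = - 4 \left(K + 5\right) = - 4 \left(5 + K\right) = -20 - 4 K$)
$J{\left(m \right)} = \frac{1}{3 + m}$
$U{\left(j \right)} = \frac{1}{2 j}$
$u{\left(y,G \right)} = \frac{5}{2}$ ($u{\left(y,G \right)} = 5 \left(0 + \frac{1}{3 - 1}\right) = 5 \left(0 + \frac{1}{2}\right) = 5 \cdot \frac{1}{2} = \frac{5}{2}$)
$u{\left(-1,U{\left(T{\left(p{\left(4,-5 \right)} \right)} \right)} \right)} 36170 = \frac{5}{2} \cdot 36170 = 90425$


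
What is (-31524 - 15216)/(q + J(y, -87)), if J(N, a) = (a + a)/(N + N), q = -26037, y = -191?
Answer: 148789/82883 ≈ 1.7952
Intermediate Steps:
J(N, a) = a/N (J(N, a) = (2*a)/((2*N)) = (2*a)*(1/(2*N)) = a/N)
(-31524 - 15216)/(q + J(y, -87)) = (-31524 - 15216)/(-26037 - 87/(-191)) = -46740/(-26037 - 87*(-1/191)) = -46740/(-26037 + 87/191) = -46740/(-4972980/191) = -46740*(-191/4972980) = 148789/82883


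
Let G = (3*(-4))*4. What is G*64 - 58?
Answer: -3130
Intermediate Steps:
G = -48 (G = -12*4 = -48)
G*64 - 58 = -48*64 - 58 = -3072 - 58 = -3130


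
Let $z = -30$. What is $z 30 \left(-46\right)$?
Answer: $41400$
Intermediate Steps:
$z 30 \left(-46\right) = \left(-30\right) 30 \left(-46\right) = \left(-900\right) \left(-46\right) = 41400$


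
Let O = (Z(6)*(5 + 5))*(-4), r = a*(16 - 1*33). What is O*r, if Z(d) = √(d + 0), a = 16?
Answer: 10880*√6 ≈ 26650.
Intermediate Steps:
Z(d) = √d
r = -272 (r = 16*(16 - 1*33) = 16*(16 - 33) = 16*(-17) = -272)
O = -40*√6 (O = (√6*(5 + 5))*(-4) = (√6*10)*(-4) = (10*√6)*(-4) = -40*√6 ≈ -97.980)
O*r = -40*√6*(-272) = 10880*√6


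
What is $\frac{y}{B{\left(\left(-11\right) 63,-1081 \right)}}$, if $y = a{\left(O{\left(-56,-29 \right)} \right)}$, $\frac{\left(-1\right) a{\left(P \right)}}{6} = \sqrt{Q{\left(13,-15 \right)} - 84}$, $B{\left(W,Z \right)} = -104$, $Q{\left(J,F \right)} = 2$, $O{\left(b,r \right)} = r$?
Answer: $\frac{3 i \sqrt{82}}{52} \approx 0.52243 i$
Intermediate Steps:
$a{\left(P \right)} = - 6 i \sqrt{82}$ ($a{\left(P \right)} = - 6 \sqrt{2 - 84} = - 6 \sqrt{-82} = - 6 i \sqrt{82}$)
$y = - 6 i \sqrt{82} \approx - 54.332 i$
$\frac{y}{B{\left(\left(-11\right) 63,-1081 \right)}} = \frac{\left(-6\right) i \sqrt{82}}{-104} = - 6 i \sqrt{82} \left(- \frac{1}{104}\right) = \frac{3 i \sqrt{82}}{52}$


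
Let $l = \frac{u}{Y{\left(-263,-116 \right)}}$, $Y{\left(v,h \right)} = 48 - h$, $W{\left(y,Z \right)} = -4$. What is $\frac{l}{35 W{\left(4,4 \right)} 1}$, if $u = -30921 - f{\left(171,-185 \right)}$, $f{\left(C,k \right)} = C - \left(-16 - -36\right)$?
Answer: $\frac{1942}{1435} \approx 1.3533$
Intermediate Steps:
$f{\left(C,k \right)} = -20 + C$ ($f{\left(C,k \right)} = C - \left(-16 + 36\right) = C - 20 = -20 + C$)
$u = -31072$ ($u = -30921 - \left(-20 + 171\right) = -30921 - 151 = -31072$)
$l = - \frac{7768}{41}$ ($l = - \frac{31072}{48 - -116} = - \frac{31072}{48 + 116} = - \frac{31072}{164} = \left(-31072\right) \frac{1}{164} = - \frac{7768}{41} \approx -189.46$)
$\frac{l}{35 W{\left(4,4 \right)} 1} = - \frac{7768}{41 \cdot 35 \left(-4\right) 1} = - \frac{7768}{41 \left(\left(-140\right) 1\right)} = - \frac{7768}{41 \left(-140\right)} = \left(- \frac{7768}{41}\right) \left(- \frac{1}{140}\right) = \frac{1942}{1435}$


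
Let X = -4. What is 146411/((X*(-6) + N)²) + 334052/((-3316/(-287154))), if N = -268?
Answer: 1427738414805791/49355344 ≈ 2.8928e+7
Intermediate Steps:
146411/((X*(-6) + N)²) + 334052/((-3316/(-287154))) = 146411/((-4*(-6) - 268)²) + 334052/((-3316/(-287154))) = 146411/((24 - 268)²) + 334052/((-3316*(-1/287154))) = 146411/((-244)²) + 334052/(1658/143577) = 146411/59536 + 334052*(143577/1658) = 146411*(1/59536) + 23981092002/829 = 146411/59536 + 23981092002/829 = 1427738414805791/49355344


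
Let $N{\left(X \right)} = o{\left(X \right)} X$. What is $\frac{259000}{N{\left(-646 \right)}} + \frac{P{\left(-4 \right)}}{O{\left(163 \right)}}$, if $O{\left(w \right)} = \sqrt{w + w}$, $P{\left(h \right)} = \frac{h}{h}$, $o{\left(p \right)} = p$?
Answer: $\frac{64750}{104329} + \frac{\sqrt{326}}{326} \approx 0.67602$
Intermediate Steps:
$P{\left(h \right)} = 1$
$N{\left(X \right)} = X^{2}$ ($N{\left(X \right)} = X X = X^{2}$)
$O{\left(w \right)} = \sqrt{2} \sqrt{w}$ ($O{\left(w \right)} = \sqrt{2 w} = \sqrt{2} \sqrt{w}$)
$\frac{259000}{N{\left(-646 \right)}} + \frac{P{\left(-4 \right)}}{O{\left(163 \right)}} = \frac{259000}{\left(-646\right)^{2}} + 1 \frac{1}{\sqrt{2} \sqrt{163}} = \frac{259000}{417316} + 1 \frac{1}{\sqrt{326}} = 259000 \cdot \frac{1}{417316} + 1 \frac{\sqrt{326}}{326} = \frac{64750}{104329} + \frac{\sqrt{326}}{326}$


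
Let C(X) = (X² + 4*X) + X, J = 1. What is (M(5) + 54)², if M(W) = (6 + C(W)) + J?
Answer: 12321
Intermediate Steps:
C(X) = X² + 5*X
M(W) = 7 + W*(5 + W) (M(W) = (6 + W*(5 + W)) + 1 = 7 + W*(5 + W))
(M(5) + 54)² = ((7 + 5*(5 + 5)) + 54)² = ((7 + 5*10) + 54)² = ((7 + 50) + 54)² = (57 + 54)² = 111² = 12321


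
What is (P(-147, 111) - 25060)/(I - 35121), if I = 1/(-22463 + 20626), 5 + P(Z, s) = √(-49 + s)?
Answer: 46044405/64517278 - 1837*√62/64517278 ≈ 0.71345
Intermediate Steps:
P(Z, s) = -5 + √(-49 + s)
I = -1/1837 (I = 1/(-1837) = -1/1837 ≈ -0.00054437)
(P(-147, 111) - 25060)/(I - 35121) = ((-5 + √(-49 + 111)) - 25060)/(-1/1837 - 35121) = ((-5 + √62) - 25060)/(-64517278/1837) = (-25065 + √62)*(-1837/64517278) = 46044405/64517278 - 1837*√62/64517278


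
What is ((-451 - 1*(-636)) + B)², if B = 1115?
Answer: 1690000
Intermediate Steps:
((-451 - 1*(-636)) + B)² = ((-451 - 1*(-636)) + 1115)² = ((-451 + 636) + 1115)² = (185 + 1115)² = 1300² = 1690000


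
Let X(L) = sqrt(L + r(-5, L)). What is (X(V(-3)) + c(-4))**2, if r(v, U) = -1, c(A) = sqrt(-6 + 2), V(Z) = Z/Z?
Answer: -4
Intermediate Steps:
V(Z) = 1
c(A) = 2*I (c(A) = sqrt(-4) = 2*I)
X(L) = sqrt(-1 + L) (X(L) = sqrt(L - 1) = sqrt(-1 + L))
(X(V(-3)) + c(-4))**2 = (sqrt(-1 + 1) + 2*I)**2 = (sqrt(0) + 2*I)**2 = (0 + 2*I)**2 = (2*I)**2 = -4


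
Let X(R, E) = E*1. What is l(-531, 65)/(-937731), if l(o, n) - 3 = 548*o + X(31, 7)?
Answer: 290978/937731 ≈ 0.31030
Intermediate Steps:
X(R, E) = E
l(o, n) = 10 + 548*o (l(o, n) = 3 + (548*o + 7) = 3 + (7 + 548*o) = 10 + 548*o)
l(-531, 65)/(-937731) = (10 + 548*(-531))/(-937731) = (10 - 290988)*(-1/937731) = -290978*(-1/937731) = 290978/937731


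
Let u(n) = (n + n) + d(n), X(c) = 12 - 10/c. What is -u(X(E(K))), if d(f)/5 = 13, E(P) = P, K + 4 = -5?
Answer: -821/9 ≈ -91.222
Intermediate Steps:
K = -9 (K = -4 - 5 = -9)
d(f) = 65 (d(f) = 5*13 = 65)
X(c) = 12 - 10/c
u(n) = 65 + 2*n (u(n) = (n + n) + 65 = 2*n + 65 = 65 + 2*n)
-u(X(E(K))) = -(65 + 2*(12 - 10/(-9))) = -(65 + 2*(12 - 10*(-⅑))) = -(65 + 2*(12 + 10/9)) = -(65 + 2*(118/9)) = -(65 + 236/9) = -1*821/9 = -821/9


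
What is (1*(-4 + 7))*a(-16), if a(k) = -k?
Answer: 48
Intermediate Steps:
(1*(-4 + 7))*a(-16) = (1*(-4 + 7))*(-1*(-16)) = (1*3)*16 = 3*16 = 48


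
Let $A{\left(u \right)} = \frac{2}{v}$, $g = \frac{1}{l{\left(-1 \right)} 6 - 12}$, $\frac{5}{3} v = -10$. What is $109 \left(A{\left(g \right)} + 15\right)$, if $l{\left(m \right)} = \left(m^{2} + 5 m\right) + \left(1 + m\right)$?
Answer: $\frac{4796}{3} \approx 1598.7$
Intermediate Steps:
$l{\left(m \right)} = 1 + m^{2} + 6 m$
$v = -6$ ($v = \frac{3}{5} \left(-10\right) = -6$)
$g = - \frac{1}{36}$ ($g = \frac{1}{\left(1 + \left(-1\right)^{2} + 6 \left(-1\right)\right) 6 - 12} = \frac{1}{\left(1 + 1 - 6\right) 6 - 12} = \frac{1}{\left(-4\right) 6 - 12} = \frac{1}{-24 - 12} = \frac{1}{-36} = - \frac{1}{36} \approx -0.027778$)
$A{\left(u \right)} = - \frac{1}{3}$ ($A{\left(u \right)} = \frac{2}{-6} = 2 \left(- \frac{1}{6}\right) = - \frac{1}{3}$)
$109 \left(A{\left(g \right)} + 15\right) = 109 \left(- \frac{1}{3} + 15\right) = 109 \cdot \frac{44}{3} = \frac{4796}{3}$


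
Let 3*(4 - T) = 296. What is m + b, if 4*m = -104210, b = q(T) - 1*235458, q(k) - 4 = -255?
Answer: -523523/2 ≈ -2.6176e+5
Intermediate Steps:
T = -284/3 (T = 4 - 1/3*296 = 4 - 296/3 = -284/3 ≈ -94.667)
q(k) = -251 (q(k) = 4 - 255 = -251)
b = -235709 (b = -251 - 1*235458 = -251 - 235458 = -235709)
m = -52105/2 (m = (1/4)*(-104210) = -52105/2 ≈ -26053.)
m + b = -52105/2 - 235709 = -523523/2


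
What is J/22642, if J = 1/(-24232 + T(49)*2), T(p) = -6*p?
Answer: -1/561974440 ≈ -1.7794e-9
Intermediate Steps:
J = -1/24820 (J = 1/(-24232 - 6*49*2) = 1/(-24232 - 294*2) = 1/(-24232 - 588) = 1/(-24820) = -1/24820 ≈ -4.0290e-5)
J/22642 = -1/24820/22642 = -1/24820*1/22642 = -1/561974440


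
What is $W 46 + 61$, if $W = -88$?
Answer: $-3987$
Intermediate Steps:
$W 46 + 61 = \left(-88\right) 46 + 61 = -4048 + 61 = -3987$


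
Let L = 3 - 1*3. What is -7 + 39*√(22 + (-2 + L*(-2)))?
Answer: -7 + 78*√5 ≈ 167.41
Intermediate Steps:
L = 0 (L = 3 - 3 = 0)
-7 + 39*√(22 + (-2 + L*(-2))) = -7 + 39*√(22 + (-2 + 0*(-2))) = -7 + 39*√(22 + (-2 + 0)) = -7 + 39*√(22 - 2) = -7 + 39*√20 = -7 + 39*(2*√5) = -7 + 78*√5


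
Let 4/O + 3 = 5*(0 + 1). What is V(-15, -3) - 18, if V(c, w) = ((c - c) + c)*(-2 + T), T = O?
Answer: -18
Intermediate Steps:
O = 2 (O = 4/(-3 + 5*(0 + 1)) = 4/(-3 + 5*1) = 4/(-3 + 5) = 4/2 = 4*(½) = 2)
T = 2
V(c, w) = 0 (V(c, w) = ((c - c) + c)*(-2 + 2) = (0 + c)*0 = c*0 = 0)
V(-15, -3) - 18 = 0 - 18 = -18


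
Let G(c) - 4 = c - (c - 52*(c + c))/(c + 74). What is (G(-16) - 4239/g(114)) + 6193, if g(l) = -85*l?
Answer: 576353727/93670 ≈ 6153.0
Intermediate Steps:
G(c) = 4 + c + 103*c/(74 + c) (G(c) = 4 + (c - (c - 52*(c + c))/(c + 74)) = 4 + (c - (c - 104*c)/(74 + c)) = 4 + (c - (-103*c)/(74 + c)) = 4 + (c - (-103)*c/(74 + c)) = 4 + (c + 103*c/(74 + c)) = 4 + c + 103*c/(74 + c))
(G(-16) - 4239/g(114)) + 6193 = ((296 + (-16)² + 181*(-16))/(74 - 16) - 4239/((-85*114))) + 6193 = ((296 + 256 - 2896)/58 - 4239/(-9690)) + 6193 = ((1/58)*(-2344) - 4239*(-1/9690)) + 6193 = (-1172/29 + 1413/3230) + 6193 = -3744583/93670 + 6193 = 576353727/93670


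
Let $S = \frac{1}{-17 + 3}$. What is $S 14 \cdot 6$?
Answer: $-6$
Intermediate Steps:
$S = - \frac{1}{14}$ ($S = \frac{1}{-14} = - \frac{1}{14} \approx -0.071429$)
$S 14 \cdot 6 = \left(- \frac{1}{14}\right) 14 \cdot 6 = \left(-1\right) 6 = -6$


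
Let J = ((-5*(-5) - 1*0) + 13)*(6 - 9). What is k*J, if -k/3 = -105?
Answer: -35910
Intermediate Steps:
k = 315 (k = -3*(-105) = 315)
J = -114 (J = ((25 + 0) + 13)*(-3) = (25 + 13)*(-3) = 38*(-3) = -114)
k*J = 315*(-114) = -35910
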